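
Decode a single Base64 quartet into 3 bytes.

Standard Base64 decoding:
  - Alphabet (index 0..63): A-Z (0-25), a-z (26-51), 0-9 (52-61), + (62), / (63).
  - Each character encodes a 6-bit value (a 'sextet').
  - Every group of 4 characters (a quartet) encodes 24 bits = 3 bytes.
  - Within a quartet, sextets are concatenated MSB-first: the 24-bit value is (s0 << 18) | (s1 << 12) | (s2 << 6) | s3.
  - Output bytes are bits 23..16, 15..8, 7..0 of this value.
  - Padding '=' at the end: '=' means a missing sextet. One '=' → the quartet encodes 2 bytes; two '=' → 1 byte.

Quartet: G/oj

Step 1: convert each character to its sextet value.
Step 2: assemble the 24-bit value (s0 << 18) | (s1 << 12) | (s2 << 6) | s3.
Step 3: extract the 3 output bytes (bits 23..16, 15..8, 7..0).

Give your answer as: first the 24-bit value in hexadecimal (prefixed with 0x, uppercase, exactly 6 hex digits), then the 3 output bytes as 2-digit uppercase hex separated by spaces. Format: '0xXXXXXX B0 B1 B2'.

Sextets: G=6, /=63, o=40, j=35
24-bit: (6<<18) | (63<<12) | (40<<6) | 35
      = 0x180000 | 0x03F000 | 0x000A00 | 0x000023
      = 0x1BFA23
Bytes: (v>>16)&0xFF=1B, (v>>8)&0xFF=FA, v&0xFF=23

Answer: 0x1BFA23 1B FA 23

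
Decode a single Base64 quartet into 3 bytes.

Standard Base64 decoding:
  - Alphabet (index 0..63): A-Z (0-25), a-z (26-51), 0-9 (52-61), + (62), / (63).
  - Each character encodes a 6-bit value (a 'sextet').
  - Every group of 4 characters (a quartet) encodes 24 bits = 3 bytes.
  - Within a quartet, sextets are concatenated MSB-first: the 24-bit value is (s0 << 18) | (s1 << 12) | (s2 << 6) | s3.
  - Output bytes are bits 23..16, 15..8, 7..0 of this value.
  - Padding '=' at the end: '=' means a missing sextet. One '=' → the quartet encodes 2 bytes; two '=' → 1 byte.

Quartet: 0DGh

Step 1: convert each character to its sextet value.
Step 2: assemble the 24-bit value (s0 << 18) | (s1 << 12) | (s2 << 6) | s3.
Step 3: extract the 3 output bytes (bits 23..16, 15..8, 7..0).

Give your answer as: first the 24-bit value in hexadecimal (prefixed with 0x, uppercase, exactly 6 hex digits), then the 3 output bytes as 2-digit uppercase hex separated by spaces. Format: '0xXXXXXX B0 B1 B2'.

Sextets: 0=52, D=3, G=6, h=33
24-bit: (52<<18) | (3<<12) | (6<<6) | 33
      = 0xD00000 | 0x003000 | 0x000180 | 0x000021
      = 0xD031A1
Bytes: (v>>16)&0xFF=D0, (v>>8)&0xFF=31, v&0xFF=A1

Answer: 0xD031A1 D0 31 A1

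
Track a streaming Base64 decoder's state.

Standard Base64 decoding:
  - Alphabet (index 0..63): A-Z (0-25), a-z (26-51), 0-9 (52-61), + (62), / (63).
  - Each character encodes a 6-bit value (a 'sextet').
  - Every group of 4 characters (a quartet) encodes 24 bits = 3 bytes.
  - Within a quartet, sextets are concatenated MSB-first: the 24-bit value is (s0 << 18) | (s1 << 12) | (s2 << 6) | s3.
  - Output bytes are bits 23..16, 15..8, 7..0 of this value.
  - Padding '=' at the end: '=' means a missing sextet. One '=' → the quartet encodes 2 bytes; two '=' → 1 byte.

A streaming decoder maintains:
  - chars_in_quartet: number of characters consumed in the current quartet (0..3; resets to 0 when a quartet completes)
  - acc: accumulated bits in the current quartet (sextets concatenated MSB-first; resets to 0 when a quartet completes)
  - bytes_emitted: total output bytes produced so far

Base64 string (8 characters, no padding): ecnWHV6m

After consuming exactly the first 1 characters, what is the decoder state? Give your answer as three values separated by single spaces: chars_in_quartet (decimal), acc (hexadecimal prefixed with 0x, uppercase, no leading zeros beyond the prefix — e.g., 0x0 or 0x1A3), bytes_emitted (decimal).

Answer: 1 0x1E 0

Derivation:
After char 0 ('e'=30): chars_in_quartet=1 acc=0x1E bytes_emitted=0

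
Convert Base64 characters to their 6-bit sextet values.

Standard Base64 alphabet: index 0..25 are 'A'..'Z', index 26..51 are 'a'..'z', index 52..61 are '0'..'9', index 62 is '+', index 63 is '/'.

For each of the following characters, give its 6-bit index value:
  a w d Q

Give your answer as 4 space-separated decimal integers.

'a': a..z range, 26 + ord('a') − ord('a') = 26
'w': a..z range, 26 + ord('w') − ord('a') = 48
'd': a..z range, 26 + ord('d') − ord('a') = 29
'Q': A..Z range, ord('Q') − ord('A') = 16

Answer: 26 48 29 16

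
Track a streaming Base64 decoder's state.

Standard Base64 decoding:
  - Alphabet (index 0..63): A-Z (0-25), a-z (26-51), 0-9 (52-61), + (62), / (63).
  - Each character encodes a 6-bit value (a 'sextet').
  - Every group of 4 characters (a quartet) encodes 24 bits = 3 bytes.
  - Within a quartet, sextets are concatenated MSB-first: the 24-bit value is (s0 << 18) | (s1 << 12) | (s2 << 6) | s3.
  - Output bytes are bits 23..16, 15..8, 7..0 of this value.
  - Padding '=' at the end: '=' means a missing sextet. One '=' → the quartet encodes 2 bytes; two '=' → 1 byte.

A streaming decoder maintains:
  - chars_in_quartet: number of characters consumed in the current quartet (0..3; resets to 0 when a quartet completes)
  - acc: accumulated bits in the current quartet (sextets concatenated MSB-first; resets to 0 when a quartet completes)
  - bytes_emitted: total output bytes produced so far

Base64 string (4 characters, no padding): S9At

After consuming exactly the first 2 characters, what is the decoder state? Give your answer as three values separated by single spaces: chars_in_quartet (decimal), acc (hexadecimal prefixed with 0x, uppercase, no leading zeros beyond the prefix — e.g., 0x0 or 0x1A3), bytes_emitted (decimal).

After char 0 ('S'=18): chars_in_quartet=1 acc=0x12 bytes_emitted=0
After char 1 ('9'=61): chars_in_quartet=2 acc=0x4BD bytes_emitted=0

Answer: 2 0x4BD 0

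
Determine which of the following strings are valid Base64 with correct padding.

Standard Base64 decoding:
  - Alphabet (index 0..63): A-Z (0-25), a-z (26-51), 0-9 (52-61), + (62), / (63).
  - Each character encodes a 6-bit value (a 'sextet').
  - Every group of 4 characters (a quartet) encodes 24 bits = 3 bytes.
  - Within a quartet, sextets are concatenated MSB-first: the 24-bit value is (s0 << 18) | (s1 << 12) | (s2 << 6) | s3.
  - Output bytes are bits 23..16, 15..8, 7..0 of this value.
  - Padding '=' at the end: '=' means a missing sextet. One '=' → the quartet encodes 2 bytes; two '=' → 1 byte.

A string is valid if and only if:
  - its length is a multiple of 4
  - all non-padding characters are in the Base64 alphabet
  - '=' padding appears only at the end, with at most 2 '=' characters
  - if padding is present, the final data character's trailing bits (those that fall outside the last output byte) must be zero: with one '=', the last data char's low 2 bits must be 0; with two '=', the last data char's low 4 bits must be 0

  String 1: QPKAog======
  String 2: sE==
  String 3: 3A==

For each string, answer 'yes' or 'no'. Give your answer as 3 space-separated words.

Answer: no no yes

Derivation:
String 1: 'QPKAog======' → invalid (6 pad chars (max 2))
String 2: 'sE==' → invalid (bad trailing bits)
String 3: '3A==' → valid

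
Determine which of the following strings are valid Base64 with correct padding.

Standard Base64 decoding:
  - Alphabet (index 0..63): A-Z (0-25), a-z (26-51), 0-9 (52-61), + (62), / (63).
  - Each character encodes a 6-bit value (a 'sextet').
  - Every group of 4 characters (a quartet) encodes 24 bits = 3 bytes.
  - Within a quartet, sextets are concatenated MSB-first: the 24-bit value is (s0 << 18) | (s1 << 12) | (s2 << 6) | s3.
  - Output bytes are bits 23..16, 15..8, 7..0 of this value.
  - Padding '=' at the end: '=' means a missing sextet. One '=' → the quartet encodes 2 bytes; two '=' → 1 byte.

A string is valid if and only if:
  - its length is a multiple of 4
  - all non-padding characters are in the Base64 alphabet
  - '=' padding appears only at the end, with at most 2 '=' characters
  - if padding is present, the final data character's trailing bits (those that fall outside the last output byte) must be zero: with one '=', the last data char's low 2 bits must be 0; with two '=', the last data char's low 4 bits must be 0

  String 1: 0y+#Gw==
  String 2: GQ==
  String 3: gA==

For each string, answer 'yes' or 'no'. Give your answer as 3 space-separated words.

String 1: '0y+#Gw==' → invalid (bad char(s): ['#'])
String 2: 'GQ==' → valid
String 3: 'gA==' → valid

Answer: no yes yes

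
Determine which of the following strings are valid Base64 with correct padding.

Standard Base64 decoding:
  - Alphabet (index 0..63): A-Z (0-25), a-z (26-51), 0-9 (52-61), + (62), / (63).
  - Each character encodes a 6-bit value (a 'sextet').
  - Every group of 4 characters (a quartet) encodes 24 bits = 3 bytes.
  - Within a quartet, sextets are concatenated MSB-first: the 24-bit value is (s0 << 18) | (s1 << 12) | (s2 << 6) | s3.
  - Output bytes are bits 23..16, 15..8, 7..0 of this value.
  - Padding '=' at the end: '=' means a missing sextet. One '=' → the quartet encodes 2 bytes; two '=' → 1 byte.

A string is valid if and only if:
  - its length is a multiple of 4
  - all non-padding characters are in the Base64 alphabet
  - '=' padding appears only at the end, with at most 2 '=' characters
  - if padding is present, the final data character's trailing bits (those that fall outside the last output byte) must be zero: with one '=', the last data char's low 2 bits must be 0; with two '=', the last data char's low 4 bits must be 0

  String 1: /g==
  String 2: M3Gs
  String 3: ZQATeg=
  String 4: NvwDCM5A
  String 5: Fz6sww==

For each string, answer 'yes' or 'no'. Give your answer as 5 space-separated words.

Answer: yes yes no yes yes

Derivation:
String 1: '/g==' → valid
String 2: 'M3Gs' → valid
String 3: 'ZQATeg=' → invalid (len=7 not mult of 4)
String 4: 'NvwDCM5A' → valid
String 5: 'Fz6sww==' → valid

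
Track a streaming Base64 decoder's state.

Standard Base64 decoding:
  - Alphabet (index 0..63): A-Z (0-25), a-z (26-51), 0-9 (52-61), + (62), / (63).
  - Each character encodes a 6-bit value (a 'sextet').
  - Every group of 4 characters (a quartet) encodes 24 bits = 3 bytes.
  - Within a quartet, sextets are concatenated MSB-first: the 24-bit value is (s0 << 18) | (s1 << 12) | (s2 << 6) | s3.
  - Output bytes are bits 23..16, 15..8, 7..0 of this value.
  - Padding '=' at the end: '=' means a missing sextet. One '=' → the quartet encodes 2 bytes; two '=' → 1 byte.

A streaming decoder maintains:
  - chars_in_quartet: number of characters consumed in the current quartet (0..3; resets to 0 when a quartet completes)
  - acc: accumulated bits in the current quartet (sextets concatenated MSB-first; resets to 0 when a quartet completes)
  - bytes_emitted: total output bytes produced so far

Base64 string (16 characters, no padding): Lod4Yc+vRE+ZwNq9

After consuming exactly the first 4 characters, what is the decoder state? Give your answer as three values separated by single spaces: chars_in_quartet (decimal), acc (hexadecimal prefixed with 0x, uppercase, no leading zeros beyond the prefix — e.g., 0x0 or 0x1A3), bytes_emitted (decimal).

Answer: 0 0x0 3

Derivation:
After char 0 ('L'=11): chars_in_quartet=1 acc=0xB bytes_emitted=0
After char 1 ('o'=40): chars_in_quartet=2 acc=0x2E8 bytes_emitted=0
After char 2 ('d'=29): chars_in_quartet=3 acc=0xBA1D bytes_emitted=0
After char 3 ('4'=56): chars_in_quartet=4 acc=0x2E8778 -> emit 2E 87 78, reset; bytes_emitted=3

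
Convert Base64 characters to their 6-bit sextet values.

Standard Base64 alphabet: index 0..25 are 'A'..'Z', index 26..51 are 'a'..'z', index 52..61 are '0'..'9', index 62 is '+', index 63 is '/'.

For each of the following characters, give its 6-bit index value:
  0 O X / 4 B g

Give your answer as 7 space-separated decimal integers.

Answer: 52 14 23 63 56 1 32

Derivation:
'0': 0..9 range, 52 + ord('0') − ord('0') = 52
'O': A..Z range, ord('O') − ord('A') = 14
'X': A..Z range, ord('X') − ord('A') = 23
'/': index 63
'4': 0..9 range, 52 + ord('4') − ord('0') = 56
'B': A..Z range, ord('B') − ord('A') = 1
'g': a..z range, 26 + ord('g') − ord('a') = 32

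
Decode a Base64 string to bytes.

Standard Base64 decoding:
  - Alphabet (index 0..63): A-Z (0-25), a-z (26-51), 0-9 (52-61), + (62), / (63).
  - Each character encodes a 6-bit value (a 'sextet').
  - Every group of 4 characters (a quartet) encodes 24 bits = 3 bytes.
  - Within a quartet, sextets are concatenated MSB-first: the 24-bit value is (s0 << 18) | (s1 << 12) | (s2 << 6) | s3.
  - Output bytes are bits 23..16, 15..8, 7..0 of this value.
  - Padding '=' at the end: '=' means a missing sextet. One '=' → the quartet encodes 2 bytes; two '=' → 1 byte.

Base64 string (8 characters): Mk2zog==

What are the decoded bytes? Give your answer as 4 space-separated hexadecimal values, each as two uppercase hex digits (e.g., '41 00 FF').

Answer: 32 4D B3 A2

Derivation:
After char 0 ('M'=12): chars_in_quartet=1 acc=0xC bytes_emitted=0
After char 1 ('k'=36): chars_in_quartet=2 acc=0x324 bytes_emitted=0
After char 2 ('2'=54): chars_in_quartet=3 acc=0xC936 bytes_emitted=0
After char 3 ('z'=51): chars_in_quartet=4 acc=0x324DB3 -> emit 32 4D B3, reset; bytes_emitted=3
After char 4 ('o'=40): chars_in_quartet=1 acc=0x28 bytes_emitted=3
After char 5 ('g'=32): chars_in_quartet=2 acc=0xA20 bytes_emitted=3
Padding '==': partial quartet acc=0xA20 -> emit A2; bytes_emitted=4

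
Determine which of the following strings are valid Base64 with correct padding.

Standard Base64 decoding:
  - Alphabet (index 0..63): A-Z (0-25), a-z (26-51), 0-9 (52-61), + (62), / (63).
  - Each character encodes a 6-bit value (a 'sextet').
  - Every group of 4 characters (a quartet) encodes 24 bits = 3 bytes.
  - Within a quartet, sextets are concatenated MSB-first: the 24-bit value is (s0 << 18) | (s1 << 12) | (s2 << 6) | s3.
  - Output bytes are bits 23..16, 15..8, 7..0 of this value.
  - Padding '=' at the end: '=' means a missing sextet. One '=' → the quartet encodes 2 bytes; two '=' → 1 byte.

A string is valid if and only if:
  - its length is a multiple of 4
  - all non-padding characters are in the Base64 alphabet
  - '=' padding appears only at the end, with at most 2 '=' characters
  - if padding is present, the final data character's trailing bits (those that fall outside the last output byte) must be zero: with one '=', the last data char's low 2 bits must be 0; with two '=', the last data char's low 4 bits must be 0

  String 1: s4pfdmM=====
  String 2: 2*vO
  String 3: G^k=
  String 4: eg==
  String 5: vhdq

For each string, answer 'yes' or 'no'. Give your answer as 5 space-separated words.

Answer: no no no yes yes

Derivation:
String 1: 's4pfdmM=====' → invalid (5 pad chars (max 2))
String 2: '2*vO' → invalid (bad char(s): ['*'])
String 3: 'G^k=' → invalid (bad char(s): ['^'])
String 4: 'eg==' → valid
String 5: 'vhdq' → valid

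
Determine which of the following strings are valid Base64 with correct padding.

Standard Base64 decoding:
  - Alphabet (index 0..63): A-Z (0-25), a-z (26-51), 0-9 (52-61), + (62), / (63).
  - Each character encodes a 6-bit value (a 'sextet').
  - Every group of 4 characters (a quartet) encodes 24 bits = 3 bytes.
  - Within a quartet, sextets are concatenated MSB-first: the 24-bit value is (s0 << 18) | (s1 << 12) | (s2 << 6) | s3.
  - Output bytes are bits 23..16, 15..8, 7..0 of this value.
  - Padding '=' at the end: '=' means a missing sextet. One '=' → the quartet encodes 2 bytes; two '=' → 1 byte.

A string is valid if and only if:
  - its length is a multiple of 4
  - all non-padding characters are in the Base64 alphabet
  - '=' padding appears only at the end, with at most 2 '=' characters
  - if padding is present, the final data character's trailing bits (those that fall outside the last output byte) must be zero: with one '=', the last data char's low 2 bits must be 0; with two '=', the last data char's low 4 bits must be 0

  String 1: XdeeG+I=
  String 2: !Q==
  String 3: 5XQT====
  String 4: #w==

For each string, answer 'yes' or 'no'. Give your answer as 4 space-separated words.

String 1: 'XdeeG+I=' → valid
String 2: '!Q==' → invalid (bad char(s): ['!'])
String 3: '5XQT====' → invalid (4 pad chars (max 2))
String 4: '#w==' → invalid (bad char(s): ['#'])

Answer: yes no no no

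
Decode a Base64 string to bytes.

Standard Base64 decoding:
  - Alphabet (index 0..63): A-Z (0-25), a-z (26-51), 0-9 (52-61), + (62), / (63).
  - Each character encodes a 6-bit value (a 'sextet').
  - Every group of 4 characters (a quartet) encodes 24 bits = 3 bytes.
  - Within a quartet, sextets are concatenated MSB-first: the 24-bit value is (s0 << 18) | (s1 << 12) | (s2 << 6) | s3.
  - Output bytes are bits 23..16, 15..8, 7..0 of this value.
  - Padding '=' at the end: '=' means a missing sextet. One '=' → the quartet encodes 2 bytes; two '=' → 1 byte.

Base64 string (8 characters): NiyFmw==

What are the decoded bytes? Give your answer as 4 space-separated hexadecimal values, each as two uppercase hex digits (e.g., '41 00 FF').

Answer: 36 2C 85 9B

Derivation:
After char 0 ('N'=13): chars_in_quartet=1 acc=0xD bytes_emitted=0
After char 1 ('i'=34): chars_in_quartet=2 acc=0x362 bytes_emitted=0
After char 2 ('y'=50): chars_in_quartet=3 acc=0xD8B2 bytes_emitted=0
After char 3 ('F'=5): chars_in_quartet=4 acc=0x362C85 -> emit 36 2C 85, reset; bytes_emitted=3
After char 4 ('m'=38): chars_in_quartet=1 acc=0x26 bytes_emitted=3
After char 5 ('w'=48): chars_in_quartet=2 acc=0x9B0 bytes_emitted=3
Padding '==': partial quartet acc=0x9B0 -> emit 9B; bytes_emitted=4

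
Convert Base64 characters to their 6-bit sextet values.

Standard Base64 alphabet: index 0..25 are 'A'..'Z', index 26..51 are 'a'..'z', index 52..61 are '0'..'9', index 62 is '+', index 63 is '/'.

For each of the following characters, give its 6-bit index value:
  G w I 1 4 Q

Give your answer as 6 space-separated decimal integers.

'G': A..Z range, ord('G') − ord('A') = 6
'w': a..z range, 26 + ord('w') − ord('a') = 48
'I': A..Z range, ord('I') − ord('A') = 8
'1': 0..9 range, 52 + ord('1') − ord('0') = 53
'4': 0..9 range, 52 + ord('4') − ord('0') = 56
'Q': A..Z range, ord('Q') − ord('A') = 16

Answer: 6 48 8 53 56 16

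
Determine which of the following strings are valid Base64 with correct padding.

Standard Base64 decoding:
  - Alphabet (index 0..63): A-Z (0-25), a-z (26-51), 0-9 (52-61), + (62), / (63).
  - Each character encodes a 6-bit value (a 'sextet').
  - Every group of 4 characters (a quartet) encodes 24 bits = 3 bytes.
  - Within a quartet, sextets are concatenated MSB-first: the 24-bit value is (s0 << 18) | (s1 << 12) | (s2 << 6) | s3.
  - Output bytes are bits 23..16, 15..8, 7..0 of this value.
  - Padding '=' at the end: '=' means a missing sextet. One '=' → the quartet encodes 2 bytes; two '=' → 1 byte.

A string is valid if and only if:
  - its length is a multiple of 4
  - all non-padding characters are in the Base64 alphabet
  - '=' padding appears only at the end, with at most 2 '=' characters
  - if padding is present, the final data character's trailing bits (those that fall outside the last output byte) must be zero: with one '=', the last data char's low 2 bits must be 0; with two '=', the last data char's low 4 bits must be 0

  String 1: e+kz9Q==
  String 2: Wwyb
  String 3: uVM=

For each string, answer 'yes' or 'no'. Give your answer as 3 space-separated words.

String 1: 'e+kz9Q==' → valid
String 2: 'Wwyb' → valid
String 3: 'uVM=' → valid

Answer: yes yes yes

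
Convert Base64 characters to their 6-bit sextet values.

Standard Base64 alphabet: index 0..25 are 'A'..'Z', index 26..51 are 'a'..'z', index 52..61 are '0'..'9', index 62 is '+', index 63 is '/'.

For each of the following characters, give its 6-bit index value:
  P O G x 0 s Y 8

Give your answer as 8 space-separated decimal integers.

'P': A..Z range, ord('P') − ord('A') = 15
'O': A..Z range, ord('O') − ord('A') = 14
'G': A..Z range, ord('G') − ord('A') = 6
'x': a..z range, 26 + ord('x') − ord('a') = 49
'0': 0..9 range, 52 + ord('0') − ord('0') = 52
's': a..z range, 26 + ord('s') − ord('a') = 44
'Y': A..Z range, ord('Y') − ord('A') = 24
'8': 0..9 range, 52 + ord('8') − ord('0') = 60

Answer: 15 14 6 49 52 44 24 60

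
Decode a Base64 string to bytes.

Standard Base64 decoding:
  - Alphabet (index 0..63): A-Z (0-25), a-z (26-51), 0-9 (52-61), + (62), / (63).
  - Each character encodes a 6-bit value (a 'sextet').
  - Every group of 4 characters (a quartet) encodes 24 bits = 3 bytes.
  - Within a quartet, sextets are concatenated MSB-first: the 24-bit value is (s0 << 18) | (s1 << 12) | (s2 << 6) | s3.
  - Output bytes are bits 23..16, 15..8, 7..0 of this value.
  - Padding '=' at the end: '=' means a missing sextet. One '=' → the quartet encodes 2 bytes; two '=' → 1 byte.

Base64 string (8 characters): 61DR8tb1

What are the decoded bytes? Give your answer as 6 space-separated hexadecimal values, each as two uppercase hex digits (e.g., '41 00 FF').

After char 0 ('6'=58): chars_in_quartet=1 acc=0x3A bytes_emitted=0
After char 1 ('1'=53): chars_in_quartet=2 acc=0xEB5 bytes_emitted=0
After char 2 ('D'=3): chars_in_quartet=3 acc=0x3AD43 bytes_emitted=0
After char 3 ('R'=17): chars_in_quartet=4 acc=0xEB50D1 -> emit EB 50 D1, reset; bytes_emitted=3
After char 4 ('8'=60): chars_in_quartet=1 acc=0x3C bytes_emitted=3
After char 5 ('t'=45): chars_in_quartet=2 acc=0xF2D bytes_emitted=3
After char 6 ('b'=27): chars_in_quartet=3 acc=0x3CB5B bytes_emitted=3
After char 7 ('1'=53): chars_in_quartet=4 acc=0xF2D6F5 -> emit F2 D6 F5, reset; bytes_emitted=6

Answer: EB 50 D1 F2 D6 F5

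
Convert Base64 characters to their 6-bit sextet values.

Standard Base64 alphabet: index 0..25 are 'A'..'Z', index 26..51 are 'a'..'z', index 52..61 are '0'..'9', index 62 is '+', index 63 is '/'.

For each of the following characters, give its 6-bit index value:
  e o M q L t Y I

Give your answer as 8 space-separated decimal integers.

Answer: 30 40 12 42 11 45 24 8

Derivation:
'e': a..z range, 26 + ord('e') − ord('a') = 30
'o': a..z range, 26 + ord('o') − ord('a') = 40
'M': A..Z range, ord('M') − ord('A') = 12
'q': a..z range, 26 + ord('q') − ord('a') = 42
'L': A..Z range, ord('L') − ord('A') = 11
't': a..z range, 26 + ord('t') − ord('a') = 45
'Y': A..Z range, ord('Y') − ord('A') = 24
'I': A..Z range, ord('I') − ord('A') = 8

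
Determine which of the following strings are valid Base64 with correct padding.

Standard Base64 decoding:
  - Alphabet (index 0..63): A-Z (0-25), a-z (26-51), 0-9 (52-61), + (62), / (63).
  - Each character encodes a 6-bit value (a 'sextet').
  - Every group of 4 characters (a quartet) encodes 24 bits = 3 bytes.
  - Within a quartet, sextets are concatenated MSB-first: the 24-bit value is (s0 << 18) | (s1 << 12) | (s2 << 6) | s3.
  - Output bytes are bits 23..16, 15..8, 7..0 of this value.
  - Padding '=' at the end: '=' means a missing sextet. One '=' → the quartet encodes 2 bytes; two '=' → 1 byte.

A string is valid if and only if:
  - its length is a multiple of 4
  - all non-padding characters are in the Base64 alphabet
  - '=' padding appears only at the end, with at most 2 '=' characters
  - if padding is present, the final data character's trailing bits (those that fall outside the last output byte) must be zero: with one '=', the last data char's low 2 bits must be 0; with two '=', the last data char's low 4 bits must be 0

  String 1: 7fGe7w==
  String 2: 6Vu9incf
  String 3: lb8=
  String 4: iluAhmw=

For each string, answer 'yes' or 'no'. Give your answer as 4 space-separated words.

String 1: '7fGe7w==' → valid
String 2: '6Vu9incf' → valid
String 3: 'lb8=' → valid
String 4: 'iluAhmw=' → valid

Answer: yes yes yes yes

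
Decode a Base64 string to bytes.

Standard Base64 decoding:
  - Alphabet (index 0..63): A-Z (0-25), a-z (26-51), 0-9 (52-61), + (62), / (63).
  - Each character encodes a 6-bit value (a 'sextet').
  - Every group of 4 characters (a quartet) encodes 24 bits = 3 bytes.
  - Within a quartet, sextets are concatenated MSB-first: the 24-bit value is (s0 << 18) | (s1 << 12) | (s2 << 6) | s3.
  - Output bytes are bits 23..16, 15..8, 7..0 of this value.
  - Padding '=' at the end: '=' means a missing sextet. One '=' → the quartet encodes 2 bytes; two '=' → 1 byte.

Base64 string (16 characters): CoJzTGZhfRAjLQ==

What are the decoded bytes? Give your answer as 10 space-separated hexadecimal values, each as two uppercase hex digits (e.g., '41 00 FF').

After char 0 ('C'=2): chars_in_quartet=1 acc=0x2 bytes_emitted=0
After char 1 ('o'=40): chars_in_quartet=2 acc=0xA8 bytes_emitted=0
After char 2 ('J'=9): chars_in_quartet=3 acc=0x2A09 bytes_emitted=0
After char 3 ('z'=51): chars_in_quartet=4 acc=0xA8273 -> emit 0A 82 73, reset; bytes_emitted=3
After char 4 ('T'=19): chars_in_quartet=1 acc=0x13 bytes_emitted=3
After char 5 ('G'=6): chars_in_quartet=2 acc=0x4C6 bytes_emitted=3
After char 6 ('Z'=25): chars_in_quartet=3 acc=0x13199 bytes_emitted=3
After char 7 ('h'=33): chars_in_quartet=4 acc=0x4C6661 -> emit 4C 66 61, reset; bytes_emitted=6
After char 8 ('f'=31): chars_in_quartet=1 acc=0x1F bytes_emitted=6
After char 9 ('R'=17): chars_in_quartet=2 acc=0x7D1 bytes_emitted=6
After char 10 ('A'=0): chars_in_quartet=3 acc=0x1F440 bytes_emitted=6
After char 11 ('j'=35): chars_in_quartet=4 acc=0x7D1023 -> emit 7D 10 23, reset; bytes_emitted=9
After char 12 ('L'=11): chars_in_quartet=1 acc=0xB bytes_emitted=9
After char 13 ('Q'=16): chars_in_quartet=2 acc=0x2D0 bytes_emitted=9
Padding '==': partial quartet acc=0x2D0 -> emit 2D; bytes_emitted=10

Answer: 0A 82 73 4C 66 61 7D 10 23 2D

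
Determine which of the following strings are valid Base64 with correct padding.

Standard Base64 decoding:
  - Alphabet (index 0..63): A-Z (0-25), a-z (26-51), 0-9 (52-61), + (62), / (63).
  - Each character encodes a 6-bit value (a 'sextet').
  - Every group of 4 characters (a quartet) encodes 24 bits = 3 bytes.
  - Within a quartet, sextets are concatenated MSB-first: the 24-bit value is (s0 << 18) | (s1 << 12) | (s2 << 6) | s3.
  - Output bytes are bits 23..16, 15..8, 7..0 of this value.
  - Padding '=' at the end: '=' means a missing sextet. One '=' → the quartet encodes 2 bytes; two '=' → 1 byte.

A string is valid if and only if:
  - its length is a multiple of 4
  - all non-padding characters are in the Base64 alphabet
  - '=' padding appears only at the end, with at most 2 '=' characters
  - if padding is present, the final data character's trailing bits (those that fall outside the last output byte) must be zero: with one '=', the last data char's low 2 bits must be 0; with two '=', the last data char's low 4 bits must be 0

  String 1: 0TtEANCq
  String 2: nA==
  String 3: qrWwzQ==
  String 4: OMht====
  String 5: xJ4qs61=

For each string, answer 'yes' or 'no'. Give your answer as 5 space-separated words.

String 1: '0TtEANCq' → valid
String 2: 'nA==' → valid
String 3: 'qrWwzQ==' → valid
String 4: 'OMht====' → invalid (4 pad chars (max 2))
String 5: 'xJ4qs61=' → invalid (bad trailing bits)

Answer: yes yes yes no no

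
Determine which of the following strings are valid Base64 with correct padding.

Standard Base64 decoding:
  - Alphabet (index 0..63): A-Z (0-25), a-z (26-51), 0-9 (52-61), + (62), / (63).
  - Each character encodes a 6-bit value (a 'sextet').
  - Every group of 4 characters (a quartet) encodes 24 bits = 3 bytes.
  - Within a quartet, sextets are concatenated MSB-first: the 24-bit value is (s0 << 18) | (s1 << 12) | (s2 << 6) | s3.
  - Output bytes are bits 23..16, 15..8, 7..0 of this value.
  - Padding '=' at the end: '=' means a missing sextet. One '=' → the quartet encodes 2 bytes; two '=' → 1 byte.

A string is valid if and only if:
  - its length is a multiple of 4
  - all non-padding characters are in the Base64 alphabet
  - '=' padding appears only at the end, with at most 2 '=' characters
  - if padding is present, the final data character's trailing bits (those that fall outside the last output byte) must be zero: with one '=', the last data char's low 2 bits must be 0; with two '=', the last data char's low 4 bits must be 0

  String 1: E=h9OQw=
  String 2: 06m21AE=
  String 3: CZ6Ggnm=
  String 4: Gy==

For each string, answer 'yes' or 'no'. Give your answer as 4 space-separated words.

String 1: 'E=h9OQw=' → invalid (bad char(s): ['=']; '=' in middle)
String 2: '06m21AE=' → valid
String 3: 'CZ6Ggnm=' → invalid (bad trailing bits)
String 4: 'Gy==' → invalid (bad trailing bits)

Answer: no yes no no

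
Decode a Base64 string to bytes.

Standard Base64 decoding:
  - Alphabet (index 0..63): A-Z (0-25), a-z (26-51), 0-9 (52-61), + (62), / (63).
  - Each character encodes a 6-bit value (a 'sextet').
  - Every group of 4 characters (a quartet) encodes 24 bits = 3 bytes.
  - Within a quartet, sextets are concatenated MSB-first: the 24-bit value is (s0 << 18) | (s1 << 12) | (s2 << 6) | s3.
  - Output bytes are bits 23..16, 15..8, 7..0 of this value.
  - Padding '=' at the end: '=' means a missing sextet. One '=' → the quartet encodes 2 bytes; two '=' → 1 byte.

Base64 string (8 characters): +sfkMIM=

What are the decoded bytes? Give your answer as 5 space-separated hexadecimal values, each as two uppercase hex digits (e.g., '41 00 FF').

Answer: FA C7 E4 30 83

Derivation:
After char 0 ('+'=62): chars_in_quartet=1 acc=0x3E bytes_emitted=0
After char 1 ('s'=44): chars_in_quartet=2 acc=0xFAC bytes_emitted=0
After char 2 ('f'=31): chars_in_quartet=3 acc=0x3EB1F bytes_emitted=0
After char 3 ('k'=36): chars_in_quartet=4 acc=0xFAC7E4 -> emit FA C7 E4, reset; bytes_emitted=3
After char 4 ('M'=12): chars_in_quartet=1 acc=0xC bytes_emitted=3
After char 5 ('I'=8): chars_in_quartet=2 acc=0x308 bytes_emitted=3
After char 6 ('M'=12): chars_in_quartet=3 acc=0xC20C bytes_emitted=3
Padding '=': partial quartet acc=0xC20C -> emit 30 83; bytes_emitted=5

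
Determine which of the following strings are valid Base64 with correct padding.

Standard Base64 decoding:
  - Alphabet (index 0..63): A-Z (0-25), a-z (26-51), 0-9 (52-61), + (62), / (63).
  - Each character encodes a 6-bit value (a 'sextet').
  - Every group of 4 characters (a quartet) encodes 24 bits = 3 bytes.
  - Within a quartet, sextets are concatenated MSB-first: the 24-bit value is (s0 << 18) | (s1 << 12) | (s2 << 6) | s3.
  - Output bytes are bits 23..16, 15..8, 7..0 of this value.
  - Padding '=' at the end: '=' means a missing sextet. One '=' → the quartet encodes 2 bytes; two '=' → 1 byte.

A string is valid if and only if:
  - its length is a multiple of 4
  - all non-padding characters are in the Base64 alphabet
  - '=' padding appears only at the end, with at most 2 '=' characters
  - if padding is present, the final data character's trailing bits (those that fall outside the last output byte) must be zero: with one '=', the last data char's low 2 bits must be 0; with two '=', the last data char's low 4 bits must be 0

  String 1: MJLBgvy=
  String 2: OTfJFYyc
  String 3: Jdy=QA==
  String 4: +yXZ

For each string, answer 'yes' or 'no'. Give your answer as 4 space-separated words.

Answer: no yes no yes

Derivation:
String 1: 'MJLBgvy=' → invalid (bad trailing bits)
String 2: 'OTfJFYyc' → valid
String 3: 'Jdy=QA==' → invalid (bad char(s): ['=']; '=' in middle)
String 4: '+yXZ' → valid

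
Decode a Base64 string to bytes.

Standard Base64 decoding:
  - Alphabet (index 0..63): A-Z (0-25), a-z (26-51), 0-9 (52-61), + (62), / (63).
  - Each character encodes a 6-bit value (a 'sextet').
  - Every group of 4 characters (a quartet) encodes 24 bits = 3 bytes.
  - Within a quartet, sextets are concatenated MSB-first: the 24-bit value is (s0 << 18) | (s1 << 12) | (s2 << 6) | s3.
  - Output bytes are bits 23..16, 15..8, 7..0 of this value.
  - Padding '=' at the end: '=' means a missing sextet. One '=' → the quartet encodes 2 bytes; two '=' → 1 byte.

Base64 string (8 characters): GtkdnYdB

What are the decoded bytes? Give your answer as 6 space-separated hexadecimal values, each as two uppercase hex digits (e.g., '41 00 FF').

Answer: 1A D9 1D 9D 87 41

Derivation:
After char 0 ('G'=6): chars_in_quartet=1 acc=0x6 bytes_emitted=0
After char 1 ('t'=45): chars_in_quartet=2 acc=0x1AD bytes_emitted=0
After char 2 ('k'=36): chars_in_quartet=3 acc=0x6B64 bytes_emitted=0
After char 3 ('d'=29): chars_in_quartet=4 acc=0x1AD91D -> emit 1A D9 1D, reset; bytes_emitted=3
After char 4 ('n'=39): chars_in_quartet=1 acc=0x27 bytes_emitted=3
After char 5 ('Y'=24): chars_in_quartet=2 acc=0x9D8 bytes_emitted=3
After char 6 ('d'=29): chars_in_quartet=3 acc=0x2761D bytes_emitted=3
After char 7 ('B'=1): chars_in_quartet=4 acc=0x9D8741 -> emit 9D 87 41, reset; bytes_emitted=6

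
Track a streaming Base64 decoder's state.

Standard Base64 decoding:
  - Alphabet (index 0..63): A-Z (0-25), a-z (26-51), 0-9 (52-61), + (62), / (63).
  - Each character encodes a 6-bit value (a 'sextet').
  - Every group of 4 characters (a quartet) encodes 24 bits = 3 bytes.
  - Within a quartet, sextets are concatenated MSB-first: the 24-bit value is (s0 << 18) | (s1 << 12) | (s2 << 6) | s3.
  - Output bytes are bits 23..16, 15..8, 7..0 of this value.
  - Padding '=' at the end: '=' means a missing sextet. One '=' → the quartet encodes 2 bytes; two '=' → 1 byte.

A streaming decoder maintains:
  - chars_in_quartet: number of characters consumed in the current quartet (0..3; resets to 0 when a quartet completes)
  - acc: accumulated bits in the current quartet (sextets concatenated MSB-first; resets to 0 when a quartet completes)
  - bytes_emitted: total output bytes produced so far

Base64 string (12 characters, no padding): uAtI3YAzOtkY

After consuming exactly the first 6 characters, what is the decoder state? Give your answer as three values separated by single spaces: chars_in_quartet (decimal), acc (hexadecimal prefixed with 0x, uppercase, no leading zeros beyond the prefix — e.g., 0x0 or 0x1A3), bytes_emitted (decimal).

After char 0 ('u'=46): chars_in_quartet=1 acc=0x2E bytes_emitted=0
After char 1 ('A'=0): chars_in_quartet=2 acc=0xB80 bytes_emitted=0
After char 2 ('t'=45): chars_in_quartet=3 acc=0x2E02D bytes_emitted=0
After char 3 ('I'=8): chars_in_quartet=4 acc=0xB80B48 -> emit B8 0B 48, reset; bytes_emitted=3
After char 4 ('3'=55): chars_in_quartet=1 acc=0x37 bytes_emitted=3
After char 5 ('Y'=24): chars_in_quartet=2 acc=0xDD8 bytes_emitted=3

Answer: 2 0xDD8 3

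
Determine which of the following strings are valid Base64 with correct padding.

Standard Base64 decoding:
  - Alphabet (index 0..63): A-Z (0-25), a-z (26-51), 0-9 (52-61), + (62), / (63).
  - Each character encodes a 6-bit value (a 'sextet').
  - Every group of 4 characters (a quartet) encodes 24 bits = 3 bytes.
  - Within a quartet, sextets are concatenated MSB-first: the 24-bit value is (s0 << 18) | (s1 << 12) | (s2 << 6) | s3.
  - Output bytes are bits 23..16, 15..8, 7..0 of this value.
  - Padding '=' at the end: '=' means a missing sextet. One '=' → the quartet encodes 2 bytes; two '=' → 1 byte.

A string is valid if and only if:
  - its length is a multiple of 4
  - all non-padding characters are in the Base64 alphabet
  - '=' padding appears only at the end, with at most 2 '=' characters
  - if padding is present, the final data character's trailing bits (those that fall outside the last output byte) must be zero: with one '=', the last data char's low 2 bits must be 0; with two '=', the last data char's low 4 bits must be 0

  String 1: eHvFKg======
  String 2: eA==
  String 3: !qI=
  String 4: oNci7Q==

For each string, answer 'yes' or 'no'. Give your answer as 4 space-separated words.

String 1: 'eHvFKg======' → invalid (6 pad chars (max 2))
String 2: 'eA==' → valid
String 3: '!qI=' → invalid (bad char(s): ['!'])
String 4: 'oNci7Q==' → valid

Answer: no yes no yes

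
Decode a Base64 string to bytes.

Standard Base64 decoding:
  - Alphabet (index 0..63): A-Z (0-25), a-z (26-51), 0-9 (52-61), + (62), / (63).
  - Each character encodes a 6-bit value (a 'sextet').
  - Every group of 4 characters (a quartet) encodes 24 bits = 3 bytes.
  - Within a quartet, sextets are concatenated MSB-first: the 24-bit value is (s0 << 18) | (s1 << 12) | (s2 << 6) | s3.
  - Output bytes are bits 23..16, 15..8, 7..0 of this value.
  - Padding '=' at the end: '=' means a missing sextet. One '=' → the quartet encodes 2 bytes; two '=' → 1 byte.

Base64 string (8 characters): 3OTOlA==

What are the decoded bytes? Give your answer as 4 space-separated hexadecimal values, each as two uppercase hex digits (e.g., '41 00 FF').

After char 0 ('3'=55): chars_in_quartet=1 acc=0x37 bytes_emitted=0
After char 1 ('O'=14): chars_in_quartet=2 acc=0xDCE bytes_emitted=0
After char 2 ('T'=19): chars_in_quartet=3 acc=0x37393 bytes_emitted=0
After char 3 ('O'=14): chars_in_quartet=4 acc=0xDCE4CE -> emit DC E4 CE, reset; bytes_emitted=3
After char 4 ('l'=37): chars_in_quartet=1 acc=0x25 bytes_emitted=3
After char 5 ('A'=0): chars_in_quartet=2 acc=0x940 bytes_emitted=3
Padding '==': partial quartet acc=0x940 -> emit 94; bytes_emitted=4

Answer: DC E4 CE 94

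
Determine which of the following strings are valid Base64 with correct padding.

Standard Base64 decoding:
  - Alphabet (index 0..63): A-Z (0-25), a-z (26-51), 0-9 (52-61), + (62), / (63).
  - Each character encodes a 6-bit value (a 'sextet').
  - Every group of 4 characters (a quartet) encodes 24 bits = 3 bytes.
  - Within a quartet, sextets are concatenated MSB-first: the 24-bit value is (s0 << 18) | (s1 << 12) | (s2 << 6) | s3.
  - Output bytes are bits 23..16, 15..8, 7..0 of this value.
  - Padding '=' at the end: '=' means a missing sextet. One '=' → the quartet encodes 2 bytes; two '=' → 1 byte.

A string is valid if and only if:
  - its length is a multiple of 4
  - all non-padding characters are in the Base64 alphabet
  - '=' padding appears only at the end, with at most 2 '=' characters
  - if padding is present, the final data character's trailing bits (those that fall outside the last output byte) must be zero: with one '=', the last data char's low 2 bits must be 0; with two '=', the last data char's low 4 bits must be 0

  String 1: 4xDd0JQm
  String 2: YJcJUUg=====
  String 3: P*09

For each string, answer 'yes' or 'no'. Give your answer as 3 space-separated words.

Answer: yes no no

Derivation:
String 1: '4xDd0JQm' → valid
String 2: 'YJcJUUg=====' → invalid (5 pad chars (max 2))
String 3: 'P*09' → invalid (bad char(s): ['*'])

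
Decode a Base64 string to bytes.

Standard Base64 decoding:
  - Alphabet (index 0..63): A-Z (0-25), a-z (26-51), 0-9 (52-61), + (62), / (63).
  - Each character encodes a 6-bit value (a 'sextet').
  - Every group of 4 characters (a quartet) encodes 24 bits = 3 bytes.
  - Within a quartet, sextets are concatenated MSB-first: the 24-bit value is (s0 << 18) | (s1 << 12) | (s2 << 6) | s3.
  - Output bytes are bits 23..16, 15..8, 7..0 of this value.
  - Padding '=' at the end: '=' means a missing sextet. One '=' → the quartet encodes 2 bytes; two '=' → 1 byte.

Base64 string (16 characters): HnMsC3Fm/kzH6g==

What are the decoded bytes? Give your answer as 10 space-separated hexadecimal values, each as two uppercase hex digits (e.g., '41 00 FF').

After char 0 ('H'=7): chars_in_quartet=1 acc=0x7 bytes_emitted=0
After char 1 ('n'=39): chars_in_quartet=2 acc=0x1E7 bytes_emitted=0
After char 2 ('M'=12): chars_in_quartet=3 acc=0x79CC bytes_emitted=0
After char 3 ('s'=44): chars_in_quartet=4 acc=0x1E732C -> emit 1E 73 2C, reset; bytes_emitted=3
After char 4 ('C'=2): chars_in_quartet=1 acc=0x2 bytes_emitted=3
After char 5 ('3'=55): chars_in_quartet=2 acc=0xB7 bytes_emitted=3
After char 6 ('F'=5): chars_in_quartet=3 acc=0x2DC5 bytes_emitted=3
After char 7 ('m'=38): chars_in_quartet=4 acc=0xB7166 -> emit 0B 71 66, reset; bytes_emitted=6
After char 8 ('/'=63): chars_in_quartet=1 acc=0x3F bytes_emitted=6
After char 9 ('k'=36): chars_in_quartet=2 acc=0xFE4 bytes_emitted=6
After char 10 ('z'=51): chars_in_quartet=3 acc=0x3F933 bytes_emitted=6
After char 11 ('H'=7): chars_in_quartet=4 acc=0xFE4CC7 -> emit FE 4C C7, reset; bytes_emitted=9
After char 12 ('6'=58): chars_in_quartet=1 acc=0x3A bytes_emitted=9
After char 13 ('g'=32): chars_in_quartet=2 acc=0xEA0 bytes_emitted=9
Padding '==': partial quartet acc=0xEA0 -> emit EA; bytes_emitted=10

Answer: 1E 73 2C 0B 71 66 FE 4C C7 EA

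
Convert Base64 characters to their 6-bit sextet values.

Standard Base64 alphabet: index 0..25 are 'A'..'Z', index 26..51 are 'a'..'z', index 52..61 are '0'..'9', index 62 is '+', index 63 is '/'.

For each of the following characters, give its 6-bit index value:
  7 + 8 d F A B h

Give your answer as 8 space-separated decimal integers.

Answer: 59 62 60 29 5 0 1 33

Derivation:
'7': 0..9 range, 52 + ord('7') − ord('0') = 59
'+': index 62
'8': 0..9 range, 52 + ord('8') − ord('0') = 60
'd': a..z range, 26 + ord('d') − ord('a') = 29
'F': A..Z range, ord('F') − ord('A') = 5
'A': A..Z range, ord('A') − ord('A') = 0
'B': A..Z range, ord('B') − ord('A') = 1
'h': a..z range, 26 + ord('h') − ord('a') = 33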